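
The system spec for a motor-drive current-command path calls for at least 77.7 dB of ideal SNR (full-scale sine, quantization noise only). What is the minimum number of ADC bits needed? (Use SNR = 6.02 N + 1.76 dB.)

6.02 N + 1.76 ≥ 77.7 gives N ≥ 12.615, so the minimum integer is 13.

13 bits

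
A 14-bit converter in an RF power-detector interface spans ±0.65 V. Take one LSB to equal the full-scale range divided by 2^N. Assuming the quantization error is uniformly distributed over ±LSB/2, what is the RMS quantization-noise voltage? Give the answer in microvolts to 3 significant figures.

22.9 µV

The full-scale span is 0.65 − (-0.65) = 1.3 V.
LSB = 1.3 V ÷ 2^14 = 1.3/16384 V = 79.346 µV.
V_rms = LSB/√12 = 79.346 µV / √12 = 22.9 µV.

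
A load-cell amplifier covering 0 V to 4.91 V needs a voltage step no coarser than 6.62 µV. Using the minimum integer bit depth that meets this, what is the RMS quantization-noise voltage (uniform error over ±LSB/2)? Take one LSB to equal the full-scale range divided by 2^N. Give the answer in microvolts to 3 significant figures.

1.35 µV

Span = 4.91 V.
Required number of levels: 4.91/6.62 µV = 741690; smallest N with 2^N ≥ that is 20.
LSB = 4.91 V / 2^20 = 4.6825 µV.
V_rms = LSB/√12 = 1.35 µV.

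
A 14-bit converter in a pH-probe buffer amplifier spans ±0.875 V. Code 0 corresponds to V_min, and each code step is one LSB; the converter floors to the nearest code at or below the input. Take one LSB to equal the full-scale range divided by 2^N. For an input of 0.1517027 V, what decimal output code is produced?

Full-scale range = 0.875 V − (-0.875 V) = 1.75 V. LSB = 1.75 V / 2^14 ≈ 106.8 µV.
code = ⌊(V_in − V_min)/LSB⌋ = ⌊(V_in − V_min) × 2^14 / range⌋
     = ⌊(0.1517027 − (-0.875)) × 16384 / 1.75⌋ = ⌊1.0267027 × 16384/1.75⌋
     = ⌊9612.284⌋ = 9612.

9612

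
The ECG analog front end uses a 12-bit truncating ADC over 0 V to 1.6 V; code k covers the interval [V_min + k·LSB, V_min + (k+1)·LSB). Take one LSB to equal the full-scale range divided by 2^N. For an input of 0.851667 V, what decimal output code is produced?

Span = 1.6 V. LSB = 1.6 V / 2^12 ≈ 390.6 µV.
(V_in − V_min) × 2^12/range = (0.851667 − (0)) × 4096/1.6 = 2180.268.
Floor → code = 2180.

2180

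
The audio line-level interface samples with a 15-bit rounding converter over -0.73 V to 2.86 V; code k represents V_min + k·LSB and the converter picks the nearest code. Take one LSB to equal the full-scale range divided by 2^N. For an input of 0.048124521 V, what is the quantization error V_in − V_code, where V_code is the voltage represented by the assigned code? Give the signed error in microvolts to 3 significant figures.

+42.9 µV

The full-scale span is 2.86 − (-0.73) = 3.59 V. LSB = 3.59 V / 2^15 ≈ 109.6 µV.
(V_in − V_min)/LSB = (0.048124521 − (-0.73)) × 32768/3.59 = 7102.3912 → nearest code k = 7102.
V_code = V_min + k × range/2^15 = -0.73 + 7102 × 3.59/32768 = 0.048081665039 V.
Error = V_in − V_code = 0.048124521 − (0.048081665039) = +42.9 µV.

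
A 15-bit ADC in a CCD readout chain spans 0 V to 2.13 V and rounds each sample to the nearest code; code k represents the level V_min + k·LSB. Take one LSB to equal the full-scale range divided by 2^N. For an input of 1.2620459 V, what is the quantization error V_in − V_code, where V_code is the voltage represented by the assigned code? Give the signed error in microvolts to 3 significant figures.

Span = 2.13 V. LSB = 2.13 V / 2^15 ≈ 65.00 µV.
(1.2620459 − (0)) / LSB = 1.2620459 × 32768/2.13 = 19415.3615. Nearest integer: k = 19415.
V_code = 0 + (19415/32768) × 2.13 = 1.2620223999 V.
Error = V_in − V_code = 1.2620459 − (1.2620223999) = +23.5 µV.

+23.5 µV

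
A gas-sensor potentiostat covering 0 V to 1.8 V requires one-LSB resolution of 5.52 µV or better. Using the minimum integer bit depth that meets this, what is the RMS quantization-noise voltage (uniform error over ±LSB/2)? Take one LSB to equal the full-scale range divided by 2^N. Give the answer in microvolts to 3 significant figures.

Full-scale range = 1.8 V.
1.8 V / 5.52 µV = 326100. Since 2^18 = 262144 and 2^19 = 524288, N = 19.
One LSB is 1.8 V / 524288 = 3.4332 µV.
σ_q = LSB/√12 = 3.4332 µV/3.4641 = 0.991 µV.

0.991 µV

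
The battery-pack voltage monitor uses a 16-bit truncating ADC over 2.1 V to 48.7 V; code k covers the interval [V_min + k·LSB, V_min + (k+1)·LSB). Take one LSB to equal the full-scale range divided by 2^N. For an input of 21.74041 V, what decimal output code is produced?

Full-scale range = 48.7 V − (2.1 V) = 46.6 V. LSB = 46.6 V / 2^16 ≈ 0.7111 mV.
code = ⌊(V_in − V_min)/LSB⌋ = ⌊(V_in − V_min) × 2^16 / range⌋
     = ⌊(21.74041 − (2.1)) × 65536 / 46.6⌋ = ⌊19.64041 × 65536/46.6⌋
     = ⌊27621.329⌋ = 27621.

27621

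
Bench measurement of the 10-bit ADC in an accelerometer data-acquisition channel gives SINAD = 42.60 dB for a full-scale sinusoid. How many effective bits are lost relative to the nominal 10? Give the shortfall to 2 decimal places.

N_eff = (42.60 − 1.76)/6.02 = 6.7841 bits.
10 − 6.7841 = 3.22 bits below nominal.

3.22 bits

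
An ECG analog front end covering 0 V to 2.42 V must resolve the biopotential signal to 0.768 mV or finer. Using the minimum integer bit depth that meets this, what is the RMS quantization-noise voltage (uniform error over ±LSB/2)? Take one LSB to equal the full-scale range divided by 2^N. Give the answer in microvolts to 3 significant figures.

171 µV

Range is 2.42 V.
Levels needed ≥ 2.42/0.768 mV = 3151. 2^12 = 4096 suffices, so N_min = 12.
Step size = 2.42/4096 V = 0.59082 mV.
σ_q = LSB/√12 = 0.59082 mV/3.4641 = 171 µV.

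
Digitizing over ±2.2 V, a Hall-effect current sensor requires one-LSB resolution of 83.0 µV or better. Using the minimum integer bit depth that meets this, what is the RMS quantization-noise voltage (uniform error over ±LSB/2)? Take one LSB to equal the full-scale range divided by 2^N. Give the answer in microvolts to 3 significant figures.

Span: 2.2 V − (-2.2 V) = 4.4 V.
Need 2^N ≥ 4.4 V / 83.0 µV = 53010 → N_min = 16.
LSB = 4.4 V / 2^16 = 67.139 µV.
σ_q = LSB/√12 = 67.139 µV/3.4641 = 19.4 µV.

19.4 µV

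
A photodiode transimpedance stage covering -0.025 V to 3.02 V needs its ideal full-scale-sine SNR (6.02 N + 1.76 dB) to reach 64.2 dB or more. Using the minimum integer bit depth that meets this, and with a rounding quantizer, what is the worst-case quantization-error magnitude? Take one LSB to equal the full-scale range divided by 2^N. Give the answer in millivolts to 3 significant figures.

0.743 mV

Span: 3.02 V − (-0.025 V) = 3.045 V.
Required N = ⌈(64.2 − 1.76)/6.02⌉ = ⌈10.372⌉ = 11.
LSB = 3.045 V ÷ 2^11 = 3.045/2048 V = 1.4868 mV.
Max error for round-to-nearest is LSB/2 = 0.743 mV.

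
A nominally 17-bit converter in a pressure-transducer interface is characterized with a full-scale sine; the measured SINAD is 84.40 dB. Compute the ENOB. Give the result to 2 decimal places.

ENOB = (84.40 − 1.76)/6.02 = 13.7276 bits.

13.73 bits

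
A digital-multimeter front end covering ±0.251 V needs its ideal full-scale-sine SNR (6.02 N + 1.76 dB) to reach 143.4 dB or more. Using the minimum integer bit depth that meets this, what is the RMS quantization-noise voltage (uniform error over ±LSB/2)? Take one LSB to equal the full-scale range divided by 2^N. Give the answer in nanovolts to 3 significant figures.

Span: 0.251 V − (-0.251 V) = 0.502 V.
Required N = ⌈(143.4 − 1.76)/6.02⌉ = ⌈23.528⌉ = 24.
LSB = 0.502 V / 2^24 = 29.922 nV.
σ_q = LSB/√12 = 29.922 nV/3.4641 = 8.64 nV.

8.64 nV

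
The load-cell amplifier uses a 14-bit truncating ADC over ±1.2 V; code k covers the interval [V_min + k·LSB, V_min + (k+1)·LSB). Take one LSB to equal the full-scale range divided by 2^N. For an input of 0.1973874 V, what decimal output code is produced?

9539

Range = 1.2 − (-1.2) = 2.4 V. LSB = 2.4 V / 2^14 ≈ 146.5 µV.
code = ⌊(V_in − V_min)/LSB⌋ = ⌊(V_in − V_min) × 2^14 / range⌋
     = ⌊(0.1973874 − (-1.2)) × 16384 / 2.4⌋ = ⌊1.3973874 × 16384/2.4⌋
     = ⌊9539.498⌋ = 9539.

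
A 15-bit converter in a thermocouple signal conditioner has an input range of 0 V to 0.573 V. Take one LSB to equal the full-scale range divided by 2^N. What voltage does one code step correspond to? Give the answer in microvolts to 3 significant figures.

17.5 µV

Full-scale range = 0.573 V.
2^15 = 32768 levels.
LSB = 0.573 V ÷ 2^15 = 0.573/32768 V = 17.5 µV.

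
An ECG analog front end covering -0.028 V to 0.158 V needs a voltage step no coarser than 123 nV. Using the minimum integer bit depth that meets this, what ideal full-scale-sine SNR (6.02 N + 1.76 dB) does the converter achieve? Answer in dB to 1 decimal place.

The full-scale span is 0.158 − (-0.028) = 0.186 V.
Need 2^N ≥ 0.186 V / 123 nV = 1.512e6 → N_min = 21.
Ideal SNR at N = 21: 6.02·21 + 1.76 = 128.2 dB.

128.2 dB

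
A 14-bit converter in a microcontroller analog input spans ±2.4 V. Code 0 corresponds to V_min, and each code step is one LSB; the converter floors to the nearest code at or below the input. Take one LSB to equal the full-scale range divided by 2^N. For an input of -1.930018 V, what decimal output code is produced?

1604

Full-scale range = 2.4 V − (-2.4 V) = 4.8 V. LSB = 4.8 V / 2^14 ≈ 293.0 µV.
(V_in − V_min) × 2^14/range = (-1.930018 − (-2.4)) × 16384/4.8 = 1604.205.
Floor → code = 1604.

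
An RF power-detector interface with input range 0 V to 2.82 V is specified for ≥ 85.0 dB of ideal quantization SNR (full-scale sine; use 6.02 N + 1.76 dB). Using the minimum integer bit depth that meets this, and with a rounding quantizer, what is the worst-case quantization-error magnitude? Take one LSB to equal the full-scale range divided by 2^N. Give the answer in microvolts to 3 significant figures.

Full-scale range = 2.82 V.
6.02 N + 1.76 ≥ 85.0 gives N ≥ 13.827, so the minimum integer is 14.
Step size = 2.82/16384 V = 172.12 µV.
Max error for round-to-nearest is LSB/2 = 86.1 µV.

86.1 µV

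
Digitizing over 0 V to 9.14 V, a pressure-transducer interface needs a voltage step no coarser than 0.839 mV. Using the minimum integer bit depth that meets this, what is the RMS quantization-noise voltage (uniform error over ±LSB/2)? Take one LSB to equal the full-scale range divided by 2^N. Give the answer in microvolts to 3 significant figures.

V_FS = 9.14 V.
9.14 V / 0.839 mV = 10890. Since 2^13 = 8192 and 2^14 = 16384, N = 14.
Step size = 9.14/16384 V = 0.55786 mV.
RMS noise = LSB/√12 = 161 µV.

161 µV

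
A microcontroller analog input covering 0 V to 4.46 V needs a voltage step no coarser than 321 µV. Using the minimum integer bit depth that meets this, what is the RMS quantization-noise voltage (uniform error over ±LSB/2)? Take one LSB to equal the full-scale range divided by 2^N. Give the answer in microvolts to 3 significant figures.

Full-scale range = 4.46 V.
Levels needed ≥ 4.46/321 µV = 13890. 2^14 = 16384 suffices, so N_min = 14.
LSB = 4.46 V ÷ 2^14 = 4.46/16384 V = 272.22 µV.
σ_q = LSB/√12 = 272.22 µV/3.4641 = 78.6 µV.

78.6 µV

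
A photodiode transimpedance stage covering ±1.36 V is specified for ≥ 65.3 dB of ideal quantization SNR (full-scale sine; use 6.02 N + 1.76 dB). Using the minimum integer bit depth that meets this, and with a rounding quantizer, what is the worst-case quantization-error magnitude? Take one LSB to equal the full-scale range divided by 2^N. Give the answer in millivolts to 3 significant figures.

Range = 1.36 − (-1.36) = 2.72 V.
Required N = ⌈(65.3 − 1.76)/6.02⌉ = ⌈10.555⌉ = 11.
One LSB is 2.72 V / 2048 = 1.3281 mV.
Max error for round-to-nearest is LSB/2 = 0.664 mV.

0.664 mV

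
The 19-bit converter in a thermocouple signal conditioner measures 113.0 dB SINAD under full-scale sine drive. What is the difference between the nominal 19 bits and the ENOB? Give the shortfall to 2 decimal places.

N_eff = (113.0 − 1.76)/6.02 = 18.4784 bits.
Lost resolution: 19 − 18.4784 = 0.5216 bits.

0.52 bits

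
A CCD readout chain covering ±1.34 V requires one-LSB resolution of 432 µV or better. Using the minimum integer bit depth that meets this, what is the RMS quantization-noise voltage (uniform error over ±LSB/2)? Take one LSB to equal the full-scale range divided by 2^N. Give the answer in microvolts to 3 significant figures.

Range = 1.34 − (-1.34) = 2.68 V.
Required number of levels: 2.68/432 µV = 6203.7; smallest N with 2^N ≥ that is 13.
LSB = 2.68 V ÷ 2^13 = 2.68/8192 V = 327.15 µV.
V_rms = LSB/√12 = 94.4 µV.

94.4 µV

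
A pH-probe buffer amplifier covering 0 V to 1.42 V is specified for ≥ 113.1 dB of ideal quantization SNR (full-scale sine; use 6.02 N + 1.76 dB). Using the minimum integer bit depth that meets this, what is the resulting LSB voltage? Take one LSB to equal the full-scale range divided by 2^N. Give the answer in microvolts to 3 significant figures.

V_FS = 1.42 V.
6.02 N + 1.76 ≥ 113.1 gives N ≥ 18.495, so the minimum integer is 19.
LSB = 1.42 V ÷ 2^19 = 1.42/524288 V = 2.71 µV.

2.71 µV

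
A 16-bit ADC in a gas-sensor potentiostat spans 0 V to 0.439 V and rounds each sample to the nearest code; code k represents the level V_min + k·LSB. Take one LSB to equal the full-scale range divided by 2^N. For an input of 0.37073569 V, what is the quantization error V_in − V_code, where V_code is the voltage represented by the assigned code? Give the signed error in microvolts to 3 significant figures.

+1.21 µV

Range is 0.439 V. LSB = 0.439 V / 2^16 ≈ 6.699 µV.
(0.37073569 − (0)) / LSB = 0.37073569 × 65536/0.439 = 55345.1804. Nearest integer: k = 55345.
Reconstructed level: 0 + 55345 × 0.439/65536 V = 0.37073448181 V.
V_in − V_code = 0.37073569 − (0.37073448181) = +1.21 µV.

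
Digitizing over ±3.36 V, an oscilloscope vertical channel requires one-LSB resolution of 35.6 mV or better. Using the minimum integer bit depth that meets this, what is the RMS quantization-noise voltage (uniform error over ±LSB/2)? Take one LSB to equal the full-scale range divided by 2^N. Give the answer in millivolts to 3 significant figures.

7.58 mV

Span: 3.36 V − (-3.36 V) = 6.72 V.
6.72 V / 35.6 mV = 188.8. Since 2^7 = 128 and 2^8 = 256, N = 8.
One LSB is 6.72 V / 256 = 26.250 mV.
σ_q = LSB/√12 = 26.250 mV/3.4641 = 7.58 mV.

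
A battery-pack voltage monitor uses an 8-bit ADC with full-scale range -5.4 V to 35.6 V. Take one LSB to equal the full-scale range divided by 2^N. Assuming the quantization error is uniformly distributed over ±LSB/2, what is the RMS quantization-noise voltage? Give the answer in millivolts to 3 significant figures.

46.2 mV

Full-scale range = 35.6 V − (-5.4 V) = 41 V.
LSB = 41 V ÷ 2^8 = 41/256 V = 160.16 mV.
σ_q = LSB/√12 = 160.16 mV/3.4641 = 46.2 mV.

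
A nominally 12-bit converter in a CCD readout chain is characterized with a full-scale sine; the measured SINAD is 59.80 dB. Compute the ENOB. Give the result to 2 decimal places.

Inverting SNR = 6.02 N + 1.76: N_eff = (59.80 − 1.76)/6.02 = 9.6412.

9.64 bits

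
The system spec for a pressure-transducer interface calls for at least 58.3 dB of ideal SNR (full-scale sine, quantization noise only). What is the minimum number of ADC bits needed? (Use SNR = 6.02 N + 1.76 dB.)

10 bits

Solving 6.02 N ≥ 58.3 − 1.76: N ≥ 9.392. Round up → N = 10.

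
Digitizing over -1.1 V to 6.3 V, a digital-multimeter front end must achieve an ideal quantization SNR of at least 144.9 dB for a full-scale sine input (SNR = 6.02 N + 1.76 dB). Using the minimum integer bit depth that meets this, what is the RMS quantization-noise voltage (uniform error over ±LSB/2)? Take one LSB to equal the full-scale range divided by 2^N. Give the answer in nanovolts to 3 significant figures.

127 nV

Full-scale range = 6.3 V − (-1.1 V) = 7.4 V.
Required N = ⌈(144.9 − 1.76)/6.02⌉ = ⌈23.777⌉ = 24.
LSB = 7.4 V ÷ 2^24 = 7.4/16777216 V = 441.07 nV.
σ_q = LSB/√12 = 441.07 nV/3.4641 = 127 nV.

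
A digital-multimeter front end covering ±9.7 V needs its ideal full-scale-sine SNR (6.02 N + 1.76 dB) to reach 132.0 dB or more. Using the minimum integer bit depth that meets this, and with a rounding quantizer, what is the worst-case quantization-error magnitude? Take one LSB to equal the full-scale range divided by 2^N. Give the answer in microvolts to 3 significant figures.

Range = 9.7 − (-9.7) = 19.4 V.
Solving 6.02 N ≥ 132.0 − 1.76: N ≥ 21.635. Round up → N = 22.
Step size = 19.4/4194304 V = 4.6253 µV.
|e|_max = LSB/2 = 2.31 µV.

2.31 µV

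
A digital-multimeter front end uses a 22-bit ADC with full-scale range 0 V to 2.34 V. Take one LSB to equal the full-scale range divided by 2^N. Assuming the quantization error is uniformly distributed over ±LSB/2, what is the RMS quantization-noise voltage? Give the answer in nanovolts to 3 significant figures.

Full-scale range = 2.34 V.
LSB = 2.34 V / 2^22 = 0.55790 µV.
σ_q = LSB/√12 = 0.55790 µV/3.4641 = 161 nV.

161 nV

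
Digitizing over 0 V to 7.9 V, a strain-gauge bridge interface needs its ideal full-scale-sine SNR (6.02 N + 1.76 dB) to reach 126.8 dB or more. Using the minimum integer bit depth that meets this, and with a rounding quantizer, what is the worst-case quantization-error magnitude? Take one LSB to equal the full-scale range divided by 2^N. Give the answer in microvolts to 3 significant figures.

Range is 7.9 V.
6.02 N + 1.76 ≥ 126.8 gives N ≥ 20.771, so the minimum integer is 21.
One LSB is 7.9 V / 2097152 = 3.7670 µV.
Max error for round-to-nearest is LSB/2 = 1.88 µV.

1.88 µV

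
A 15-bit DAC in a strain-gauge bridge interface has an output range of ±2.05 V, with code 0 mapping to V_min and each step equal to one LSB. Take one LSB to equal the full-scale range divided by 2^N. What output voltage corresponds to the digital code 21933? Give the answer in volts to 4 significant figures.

0.6943 V

Full-scale range = 2.05 V − (-2.05 V) = 4.1 V. LSB = 4.1 V / 2^15.
V_out = V_min + code × LSB = -2.05 V + 21933 × 4.1 V / 32768
      = -2.05 V + 2.74430 V = 0.694302 V.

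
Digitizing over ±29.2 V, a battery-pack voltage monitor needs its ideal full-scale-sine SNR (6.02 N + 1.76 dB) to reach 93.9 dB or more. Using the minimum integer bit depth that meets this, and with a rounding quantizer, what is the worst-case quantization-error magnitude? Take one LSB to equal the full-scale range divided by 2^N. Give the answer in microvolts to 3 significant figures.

446 µV

Span: 29.2 V − (-29.2 V) = 58.4 V.
Solving 6.02 N ≥ 93.9 − 1.76: N ≥ 15.306. Round up → N = 16.
LSB = 58.4 V / 2^16 = 0.89111 mV.
Half an LSB is 446 µV.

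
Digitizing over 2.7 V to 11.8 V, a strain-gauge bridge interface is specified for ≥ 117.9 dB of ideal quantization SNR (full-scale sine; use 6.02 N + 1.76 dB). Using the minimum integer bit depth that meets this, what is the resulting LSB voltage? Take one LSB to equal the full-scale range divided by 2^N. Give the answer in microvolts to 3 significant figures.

The full-scale span is 11.8 − (2.7) = 9.1 V.
Required N = ⌈(117.9 − 1.76)/6.02⌉ = ⌈19.292⌉ = 20.
LSB = 9.1 V ÷ 2^20 = 9.1/1048576 V = 8.68 µV.

8.68 µV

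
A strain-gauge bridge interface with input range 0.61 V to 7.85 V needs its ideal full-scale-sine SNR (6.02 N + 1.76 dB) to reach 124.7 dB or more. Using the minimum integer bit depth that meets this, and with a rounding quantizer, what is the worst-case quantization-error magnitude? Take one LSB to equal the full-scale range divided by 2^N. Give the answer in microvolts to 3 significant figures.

1.73 µV

Range = 7.85 − (0.61) = 7.24 V.
N ≥ (124.7 − 1.76)/6.02 = 20.422 → N_min = 21.
LSB = 7.24 V ÷ 2^21 = 7.24/2097152 V = 3.4523 µV.
Max error for round-to-nearest is LSB/2 = 1.73 µV.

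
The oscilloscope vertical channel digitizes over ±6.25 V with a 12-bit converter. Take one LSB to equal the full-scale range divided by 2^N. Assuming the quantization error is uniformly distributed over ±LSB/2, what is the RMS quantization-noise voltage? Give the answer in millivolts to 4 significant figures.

The full-scale span is 6.25 − (-6.25) = 12.5 V.
One LSB is 12.5 V / 4096 = 3.05176 mV.
V_rms = LSB/√12 = 3.05176 mV / √12 = 0.8810 mV.

0.8810 mV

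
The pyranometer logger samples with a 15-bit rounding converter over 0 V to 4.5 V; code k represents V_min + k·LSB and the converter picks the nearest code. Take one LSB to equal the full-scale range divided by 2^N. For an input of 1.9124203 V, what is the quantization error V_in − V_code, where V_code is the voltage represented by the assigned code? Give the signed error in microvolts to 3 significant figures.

−24.8 µV

Full-scale range = 4.5 V. LSB = 4.5 V / 2^15 ≈ 137.3 µV.
(1.9124203 − (0)) / LSB = 1.9124203 × 32768/4.5 = 13925.8196. Nearest integer: k = 13926.
V_code = 0 + (13926/32768) × 4.5 = 1.9124450684 V.
Error = V_in − V_code = 1.9124203 − (1.9124450684) = −24.8 µV.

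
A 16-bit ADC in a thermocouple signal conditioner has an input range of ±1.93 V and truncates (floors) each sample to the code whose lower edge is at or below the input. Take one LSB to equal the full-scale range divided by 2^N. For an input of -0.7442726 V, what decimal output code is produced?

20131

Full-scale range = 1.93 V − (-1.93 V) = 3.86 V. LSB = 3.86 V / 2^16 ≈ 58.90 µV.
(V_in − V_min) × 2^16/range = (-0.7442726 − (-1.93)) × 65536/3.86 = 20131.562.
Floor → code = 20131.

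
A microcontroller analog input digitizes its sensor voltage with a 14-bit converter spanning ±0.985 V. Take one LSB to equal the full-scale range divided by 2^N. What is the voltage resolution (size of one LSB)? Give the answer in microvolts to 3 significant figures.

Span: 0.985 V − (-0.985 V) = 1.97 V.
There are 2^14 = 16384 steps.
One LSB is 1.97 V / 16384 = 120 µV.

120 µV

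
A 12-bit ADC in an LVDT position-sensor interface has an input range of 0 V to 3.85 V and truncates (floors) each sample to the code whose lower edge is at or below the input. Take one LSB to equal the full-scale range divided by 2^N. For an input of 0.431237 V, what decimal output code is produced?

Full-scale range = 3.85 V. LSB = 3.85 V / 2^12 ≈ 0.9399 mV.
(V_in − V_min) × 2^12/range = (0.431237 − (0)) × 4096/3.85 = 458.791.
Floor → code = 458.

458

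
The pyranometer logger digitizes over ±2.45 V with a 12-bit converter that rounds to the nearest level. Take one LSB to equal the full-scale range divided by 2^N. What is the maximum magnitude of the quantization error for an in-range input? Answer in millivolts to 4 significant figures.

Span: 2.45 V − (-2.45 V) = 4.9 V.
Step size = 4.9/4096 V = 1.19629 mV.
A rounding quantizer has |error| ≤ LSB/2 = 0.5981 mV.

0.5981 mV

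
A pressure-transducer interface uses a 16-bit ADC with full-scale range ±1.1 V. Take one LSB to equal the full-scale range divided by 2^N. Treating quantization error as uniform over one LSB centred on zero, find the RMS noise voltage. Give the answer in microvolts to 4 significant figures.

9.691 µV

Span: 1.1 V − (-1.1 V) = 2.2 V.
One LSB is 2.2 V / 65536 = 33.5693 µV.
V_rms = LSB/√12 = 33.5693 µV / √12 = 9.691 µV.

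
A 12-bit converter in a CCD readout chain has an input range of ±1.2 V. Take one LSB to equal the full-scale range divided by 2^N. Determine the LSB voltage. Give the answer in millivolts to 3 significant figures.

The full-scale span is 1.2 − (-1.2) = 2.4 V.
2^12 = 4096 levels.
Step size = 2.4/4096 V = 0.586 mV.

0.586 mV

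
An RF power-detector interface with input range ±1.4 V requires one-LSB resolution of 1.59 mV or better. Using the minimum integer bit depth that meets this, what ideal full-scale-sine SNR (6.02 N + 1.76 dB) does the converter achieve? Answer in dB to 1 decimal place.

Range = 1.4 − (-1.4) = 2.8 V.
Need 2^N ≥ 2.8 V / 1.59 mV = 1761 → N_min = 11.
Ideal SNR at N = 11: 6.02·11 + 1.76 = 68.0 dB.

68.0 dB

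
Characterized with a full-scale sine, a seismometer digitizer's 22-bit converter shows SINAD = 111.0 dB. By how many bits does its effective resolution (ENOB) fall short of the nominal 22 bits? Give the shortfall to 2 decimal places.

3.85 bits

ENOB = (SINAD − 1.76)/6.02 = (111.0 − 1.76)/6.02 = 18.1462 bits.
Lost resolution: 22 − 18.1462 = 3.8538 bits.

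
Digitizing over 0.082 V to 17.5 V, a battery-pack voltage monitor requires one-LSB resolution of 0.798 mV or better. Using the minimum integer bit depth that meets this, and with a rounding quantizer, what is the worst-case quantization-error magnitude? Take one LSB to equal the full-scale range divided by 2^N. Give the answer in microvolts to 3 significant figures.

Span: 17.5 V − (0.082 V) = 17.418 V.
Levels needed ≥ 17.418/0.798 mV = 21830. 2^15 = 32768 suffices, so N_min = 15.
LSB = 17.418 V ÷ 2^15 = 17.418/32768 V = 0.53156 mV.
|e|_max = LSB/2 = 266 µV.

266 µV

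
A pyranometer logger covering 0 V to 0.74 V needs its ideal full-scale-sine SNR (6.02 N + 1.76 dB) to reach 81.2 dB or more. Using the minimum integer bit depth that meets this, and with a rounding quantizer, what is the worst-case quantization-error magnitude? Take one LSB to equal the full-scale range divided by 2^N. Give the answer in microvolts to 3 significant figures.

Span = 0.74 V.
Solving 6.02 N ≥ 81.2 − 1.76: N ≥ 13.196. Round up → N = 14.
One LSB is 0.74 V / 16384 = 45.166 µV.
|e|_max = LSB/2 = 22.6 µV.

22.6 µV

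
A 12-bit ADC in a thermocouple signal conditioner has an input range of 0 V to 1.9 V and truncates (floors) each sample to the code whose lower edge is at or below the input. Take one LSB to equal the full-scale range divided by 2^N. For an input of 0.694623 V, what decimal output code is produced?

Span = 1.9 V. LSB = 1.9 V / 2^12 ≈ 463.9 µV.
V_in − V_min = 0.694623 − (0) = 0.694623 V.
Divide by LSB: 0.694623 × 4096/1.9 = 1497.4610.
Truncating gives code 1497.

1497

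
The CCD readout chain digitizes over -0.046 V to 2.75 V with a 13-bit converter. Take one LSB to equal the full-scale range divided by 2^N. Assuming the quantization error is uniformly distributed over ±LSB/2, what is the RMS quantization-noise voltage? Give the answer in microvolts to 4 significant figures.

98.53 µV

The full-scale span is 2.75 − (-0.046) = 2.796 V.
One LSB is 2.796 V / 8192 = 341.309 µV.
For a uniform distribution on [−LSB/2, +LSB/2], V_rms = LSB/√12 = 341.309 µV/3.4641 = 98.53 µV.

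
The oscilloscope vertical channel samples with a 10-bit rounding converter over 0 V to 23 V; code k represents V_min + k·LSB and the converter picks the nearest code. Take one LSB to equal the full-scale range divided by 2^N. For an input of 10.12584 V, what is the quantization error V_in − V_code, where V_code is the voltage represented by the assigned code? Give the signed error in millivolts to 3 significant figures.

−4.04 mV

Range is 23 V. LSB = 23 V / 2^10 ≈ 22.46 mV.
(V_in − V_min)/LSB = (10.12584 − (0)) × 1024/23 = 450.8200 → nearest code k = 451.
Reconstructed level: 0 + 451 × 23/1024 V = 10.12988281 V.
e = 10.12584 − (10.12988281) = −4.04 mV.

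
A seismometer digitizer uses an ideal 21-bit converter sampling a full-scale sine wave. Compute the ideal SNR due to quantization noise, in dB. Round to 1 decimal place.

SNR = 6.02·21 + 1.76 = 128.18 dB.

128.2 dB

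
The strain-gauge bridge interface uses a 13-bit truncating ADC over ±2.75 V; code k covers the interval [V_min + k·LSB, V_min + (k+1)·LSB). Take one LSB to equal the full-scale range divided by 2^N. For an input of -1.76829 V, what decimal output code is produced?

1462

The full-scale span is 2.75 − (-2.75) = 5.5 V. LSB = 5.5 V / 2^13 ≈ 0.6714 mV.
code = ⌊(V_in − V_min)/LSB⌋ = ⌊(V_in − V_min) × 2^13 / range⌋
     = ⌊(-1.76829 − (-2.75)) × 8192 / 5.5⌋ = ⌊0.98171 × 8192/5.5⌋
     = ⌊1462.212⌋ = 1462.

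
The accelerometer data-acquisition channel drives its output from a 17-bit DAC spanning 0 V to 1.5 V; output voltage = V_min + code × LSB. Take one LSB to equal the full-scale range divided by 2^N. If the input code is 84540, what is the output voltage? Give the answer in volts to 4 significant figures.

0.9675 V

Span = 1.5 V. LSB = 1.5 V / 2^17.
Output = V_min + (84540/131072) × range = 0 + 0.644989 × 1.5 V
      = 0 V + 0.967484 V = 0.967484 V.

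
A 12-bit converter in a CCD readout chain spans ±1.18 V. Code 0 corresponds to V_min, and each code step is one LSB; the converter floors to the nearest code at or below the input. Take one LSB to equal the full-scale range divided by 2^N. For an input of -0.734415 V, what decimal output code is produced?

Range = 1.18 − (-1.18) = 2.36 V. LSB = 2.36 V / 2^12 ≈ 0.5762 mV.
(V_in − V_min) × 2^12/range = (-0.734415 − (-1.18)) × 4096/2.36 = 773.354.
Floor → code = 773.

773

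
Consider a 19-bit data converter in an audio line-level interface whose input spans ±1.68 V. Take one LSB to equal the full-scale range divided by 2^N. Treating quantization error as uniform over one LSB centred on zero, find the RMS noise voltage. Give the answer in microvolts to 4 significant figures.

1.850 µV

The full-scale span is 1.68 − (-1.68) = 3.36 V.
LSB = 3.36 V / 2^19 = 6.40869 µV.
V_rms = LSB/√12 = 6.40869 µV / √12 = 1.850 µV.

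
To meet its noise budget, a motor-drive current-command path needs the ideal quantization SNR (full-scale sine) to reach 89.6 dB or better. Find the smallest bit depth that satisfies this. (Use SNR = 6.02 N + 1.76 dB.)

15 bits

Solving 6.02 N ≥ 89.6 − 1.76: N ≥ 14.591. Round up → N = 15.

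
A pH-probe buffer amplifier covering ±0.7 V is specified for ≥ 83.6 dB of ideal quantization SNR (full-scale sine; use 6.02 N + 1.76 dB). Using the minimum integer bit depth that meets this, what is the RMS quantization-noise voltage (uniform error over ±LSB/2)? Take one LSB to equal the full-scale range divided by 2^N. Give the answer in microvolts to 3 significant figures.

24.7 µV

Span: 0.7 V − (-0.7 V) = 1.4 V.
Solving 6.02 N ≥ 83.6 − 1.76: N ≥ 13.595. Round up → N = 14.
LSB = 1.4 V / 2^14 = 85.449 µV.
V_rms = LSB/√12 = 24.7 µV.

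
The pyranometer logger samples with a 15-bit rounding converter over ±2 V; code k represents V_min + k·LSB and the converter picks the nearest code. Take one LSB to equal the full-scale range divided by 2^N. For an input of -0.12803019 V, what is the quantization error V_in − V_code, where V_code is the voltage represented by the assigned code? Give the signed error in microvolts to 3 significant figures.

The full-scale span is 2 − (-2) = 4 V. LSB = 4 V / 2^15 ≈ 122.1 µV.
Position in LSBs: (-0.12803019 − (-2)) × 32768/4 = 15335.1767; rounding gives k = 15335.
V_code = -2 + (15335/32768) × 4 = -0.12805175781 V.
V_in − V_code = -0.12803019 − (-0.12805175781) = +21.6 µV.

+21.6 µV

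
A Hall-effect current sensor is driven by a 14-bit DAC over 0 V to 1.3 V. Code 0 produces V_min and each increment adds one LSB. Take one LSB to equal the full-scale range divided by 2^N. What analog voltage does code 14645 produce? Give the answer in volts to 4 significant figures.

1.162 V

Span = 1.3 V. LSB = 1.3 V / 2^14.
Output = V_min + (14645/16384) × range = 0 + 0.893860 × 1.3 V
      = 0 V + 1.16202 V = 1.16202 V.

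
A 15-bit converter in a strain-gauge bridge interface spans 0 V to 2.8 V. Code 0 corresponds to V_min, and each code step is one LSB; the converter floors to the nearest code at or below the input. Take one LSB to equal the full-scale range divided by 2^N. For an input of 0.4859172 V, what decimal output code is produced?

5686

V_FS = 2.8 V. LSB = 2.8 V / 2^15 ≈ 85.45 µV.
V_in − V_min = 0.4859172 − (0) = 0.4859172 V.
Divide by LSB: 0.4859172 × 32768/2.8 = 5686.6196.
Truncating gives code 5686.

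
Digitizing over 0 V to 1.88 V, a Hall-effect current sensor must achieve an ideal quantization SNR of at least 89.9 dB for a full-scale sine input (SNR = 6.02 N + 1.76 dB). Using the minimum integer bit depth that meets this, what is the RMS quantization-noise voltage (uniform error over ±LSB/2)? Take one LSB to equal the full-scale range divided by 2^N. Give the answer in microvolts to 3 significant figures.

16.6 µV

Span = 1.88 V.
N ≥ (89.9 − 1.76)/6.02 = 14.641 → N_min = 15.
Step size = 1.88/32768 V = 57.373 µV.
RMS noise = LSB/√12 = 16.6 µV.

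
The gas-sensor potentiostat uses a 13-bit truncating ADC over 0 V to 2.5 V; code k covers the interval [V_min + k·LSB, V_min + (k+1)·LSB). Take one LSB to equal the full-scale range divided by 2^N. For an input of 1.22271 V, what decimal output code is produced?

V_FS = 2.5 V. LSB = 2.5 V / 2^13 ≈ 305.2 µV.
(V_in − V_min) × 2^13/range = (1.22271 − (0)) × 8192/2.5 = 4006.576.
Floor → code = 4006.

4006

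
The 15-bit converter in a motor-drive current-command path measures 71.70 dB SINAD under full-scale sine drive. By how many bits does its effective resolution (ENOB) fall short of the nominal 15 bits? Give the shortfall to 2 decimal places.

3.38 bits

ENOB = (SINAD − 1.76)/6.02 = (71.70 − 1.76)/6.02 = 11.6179 bits.
Shortfall = 15 − 11.6179 = 3.3821 bits.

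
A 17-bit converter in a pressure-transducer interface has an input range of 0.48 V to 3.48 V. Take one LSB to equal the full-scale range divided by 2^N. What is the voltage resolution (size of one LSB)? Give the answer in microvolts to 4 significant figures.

22.89 µV

The full-scale span is 3.48 − (0.48) = 3 V.
Number of codes = 2^17 = 131072.
Step size = 3/131072 V = 22.89 µV.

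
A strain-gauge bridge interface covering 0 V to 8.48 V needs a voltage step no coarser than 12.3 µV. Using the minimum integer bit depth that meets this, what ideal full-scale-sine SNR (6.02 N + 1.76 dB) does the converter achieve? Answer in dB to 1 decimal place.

122.2 dB

Range is 8.48 V.
Required number of levels: 8.48/12.3 µV = 689430; smallest N with 2^N ≥ that is 20.
Ideal SNR at N = 20: 6.02·20 + 1.76 = 122.2 dB.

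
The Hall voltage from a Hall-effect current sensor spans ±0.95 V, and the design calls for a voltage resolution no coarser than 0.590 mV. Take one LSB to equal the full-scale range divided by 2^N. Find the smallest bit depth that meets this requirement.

The full-scale span is 0.95 − (-0.95) = 1.9 V.
1.9 V / 0.590 mV = 3220. Since 2^11 = 2048 and 2^12 = 4096, N = 12.

12 bits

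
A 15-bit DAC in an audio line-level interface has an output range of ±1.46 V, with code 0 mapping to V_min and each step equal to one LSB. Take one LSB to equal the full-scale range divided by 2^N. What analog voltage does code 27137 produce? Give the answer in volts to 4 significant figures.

0.9582 V

The full-scale span is 1.46 − (-1.46) = 2.92 V. LSB = 2.92 V / 2^15.
V_out = V_min + code × LSB = -1.46 V + 27137 × 2.92 V / 32768
      = -1.46 V + 2.41821 V = 0.958214 V.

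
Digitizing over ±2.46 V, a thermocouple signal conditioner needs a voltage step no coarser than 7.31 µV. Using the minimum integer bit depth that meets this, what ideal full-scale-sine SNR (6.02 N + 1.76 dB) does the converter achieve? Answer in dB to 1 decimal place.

122.2 dB

Span: 2.46 V − (-2.46 V) = 4.92 V.
Required number of levels: 4.92/7.31 µV = 673050; smallest N with 2^N ≥ that is 20.
6.02(20) + 1.76 = 122.16 dB.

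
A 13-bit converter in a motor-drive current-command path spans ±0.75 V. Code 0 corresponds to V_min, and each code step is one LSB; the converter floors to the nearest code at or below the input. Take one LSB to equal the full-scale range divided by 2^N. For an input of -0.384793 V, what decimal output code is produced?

Range = 0.75 − (-0.75) = 1.5 V. LSB = 1.5 V / 2^13 ≈ 183.1 µV.
code = ⌊(V_in − V_min)/LSB⌋ = ⌊(V_in − V_min) × 2^13 / range⌋
     = ⌊(-0.384793 − (-0.75)) × 8192 / 1.5⌋ = ⌊0.365207 × 8192/1.5⌋
     = ⌊1994.517⌋ = 1994.

1994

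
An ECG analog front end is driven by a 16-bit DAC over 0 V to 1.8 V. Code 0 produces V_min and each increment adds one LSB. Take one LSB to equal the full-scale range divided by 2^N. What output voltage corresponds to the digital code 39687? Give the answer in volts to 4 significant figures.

Span = 1.8 V. LSB = 1.8 V / 2^16.
V_out = 0 + 39687 × (1.8/65536) V
      = 0 + 1.09004 = 1.09004 V.

1.090 V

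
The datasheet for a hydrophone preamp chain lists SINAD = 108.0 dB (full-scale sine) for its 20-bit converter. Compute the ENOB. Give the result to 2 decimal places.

17.65 bits

ENOB = (108.0 − 1.76)/6.02 = 17.6478 bits.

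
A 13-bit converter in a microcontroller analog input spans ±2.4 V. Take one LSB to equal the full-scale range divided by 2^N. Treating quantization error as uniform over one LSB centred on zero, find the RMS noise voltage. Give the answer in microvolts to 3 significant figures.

169 µV

Span: 2.4 V − (-2.4 V) = 4.8 V.
One LSB is 4.8 V / 8192 = 0.58594 mV.
RMS of a uniform error over width LSB is LSB/√12 = 169 µV.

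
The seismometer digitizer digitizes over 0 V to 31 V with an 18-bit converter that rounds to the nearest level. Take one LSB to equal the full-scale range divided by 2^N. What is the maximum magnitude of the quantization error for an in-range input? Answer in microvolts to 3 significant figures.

59.1 µV

Full-scale range = 31 V.
LSB = 31 V / 2^18 = 118.26 µV.
|e|_max = LSB/2 = 59.1 µV.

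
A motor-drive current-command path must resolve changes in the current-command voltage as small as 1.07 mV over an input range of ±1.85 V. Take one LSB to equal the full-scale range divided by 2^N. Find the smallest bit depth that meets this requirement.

The full-scale span is 1.85 − (-1.85) = 3.7 V.
Levels needed ≥ 3.7/1.07 mV = 3458. 2^12 = 4096 suffices, so N_min = 12.

12 bits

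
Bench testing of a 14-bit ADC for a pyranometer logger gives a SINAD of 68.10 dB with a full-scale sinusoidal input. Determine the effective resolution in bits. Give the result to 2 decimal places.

(68.10 − 1.76) / 6.02 = 66.34/6.02 = 11.0199 effective bits.

11.02 bits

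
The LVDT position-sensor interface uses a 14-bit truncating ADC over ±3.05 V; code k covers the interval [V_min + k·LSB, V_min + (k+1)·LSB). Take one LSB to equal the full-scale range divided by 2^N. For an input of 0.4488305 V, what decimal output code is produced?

9397

Full-scale range = 3.05 V − (-3.05 V) = 6.1 V. LSB = 6.1 V / 2^14 ≈ 372.3 µV.
V_in − V_min = 0.4488305 − (-3.05) = 3.4988305 V.
Divide by LSB: 3.4988305 × 16384/6.1 = 9397.5146.
Truncating gives code 9397.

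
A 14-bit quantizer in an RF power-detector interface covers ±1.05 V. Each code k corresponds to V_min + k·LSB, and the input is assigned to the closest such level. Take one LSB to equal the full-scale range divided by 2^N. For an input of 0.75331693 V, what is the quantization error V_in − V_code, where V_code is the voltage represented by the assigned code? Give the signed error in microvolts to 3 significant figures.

+39.3 µV

Span: 1.05 V − (-1.05 V) = 2.1 V. LSB = 2.1 V / 2^14 ≈ 128.2 µV.
(V_in − V_min)/LSB = (0.75331693 − (-1.05)) × 16384/2.1 = 14069.3069 → nearest code k = 14069.
Reconstructed level: -1.05 + 14069 × 2.1/16384 V = 0.75327758789 V.
Error = V_in − V_code = 0.75331693 − (0.75327758789) = +39.3 µV.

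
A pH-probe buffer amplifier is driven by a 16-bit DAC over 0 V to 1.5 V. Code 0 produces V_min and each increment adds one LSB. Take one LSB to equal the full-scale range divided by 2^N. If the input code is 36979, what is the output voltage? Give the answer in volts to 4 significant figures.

0.8464 V

Full-scale range = 1.5 V. LSB = 1.5 V / 2^16.
V_out = 0 + 36979 × (1.5/65536) V
      = 0 + 0.846382 = 0.846382 V.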